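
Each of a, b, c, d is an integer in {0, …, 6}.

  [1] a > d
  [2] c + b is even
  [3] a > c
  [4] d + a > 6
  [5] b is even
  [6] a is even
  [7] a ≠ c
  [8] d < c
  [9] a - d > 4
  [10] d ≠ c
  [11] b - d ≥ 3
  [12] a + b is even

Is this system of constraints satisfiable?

Satisfiable

Setting (a, b, c, d) = (6, 6, 4, 1) satisfies everything: constraint 4: d + a = 7; constraint 9: a - d = 5; constraint 11: b - d = 5, and the others follow.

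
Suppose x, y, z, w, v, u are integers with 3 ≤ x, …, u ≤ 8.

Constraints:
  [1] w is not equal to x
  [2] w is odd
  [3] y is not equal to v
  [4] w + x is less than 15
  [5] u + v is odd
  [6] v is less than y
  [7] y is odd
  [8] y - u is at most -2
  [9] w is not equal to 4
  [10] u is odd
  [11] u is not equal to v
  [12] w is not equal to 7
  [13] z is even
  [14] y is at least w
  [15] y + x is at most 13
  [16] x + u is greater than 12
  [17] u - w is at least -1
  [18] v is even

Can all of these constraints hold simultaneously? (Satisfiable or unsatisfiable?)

Satisfiable

Setting (x, y, z, w, v, u) = (7, 5, 6, 5, 4, 7) satisfies everything: constraint 4: w + x = 12; constraint 8: y - u = -2, and the others follow.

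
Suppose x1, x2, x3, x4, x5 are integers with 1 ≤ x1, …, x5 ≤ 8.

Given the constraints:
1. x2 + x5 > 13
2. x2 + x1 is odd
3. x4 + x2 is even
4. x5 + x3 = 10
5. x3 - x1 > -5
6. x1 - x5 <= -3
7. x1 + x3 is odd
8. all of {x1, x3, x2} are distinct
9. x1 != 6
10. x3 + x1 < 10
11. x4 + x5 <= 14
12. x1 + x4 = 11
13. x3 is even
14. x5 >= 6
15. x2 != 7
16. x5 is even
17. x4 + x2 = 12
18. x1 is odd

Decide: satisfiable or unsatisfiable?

Setting (x1, x2, x3, x4, x5) = (5, 6, 2, 6, 8) satisfies everything: constraint 1: x2 + x5 = 14; constraint 4: x5 + x3 = 10, and the others follow.

Satisfiable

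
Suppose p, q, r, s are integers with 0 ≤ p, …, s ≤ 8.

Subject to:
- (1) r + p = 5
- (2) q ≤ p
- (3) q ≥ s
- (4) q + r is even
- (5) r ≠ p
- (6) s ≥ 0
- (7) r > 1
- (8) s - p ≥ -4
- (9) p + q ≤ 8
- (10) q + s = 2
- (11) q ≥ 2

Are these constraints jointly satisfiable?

The assignment p = 3, q = 2, r = 2, s = 0 works:
  constraint 1 holds since r + p = 5.
  constraint 8 holds since s - p = -3.
  constraint 9 holds since p + q = 5.
The rest check out directly.

Satisfiable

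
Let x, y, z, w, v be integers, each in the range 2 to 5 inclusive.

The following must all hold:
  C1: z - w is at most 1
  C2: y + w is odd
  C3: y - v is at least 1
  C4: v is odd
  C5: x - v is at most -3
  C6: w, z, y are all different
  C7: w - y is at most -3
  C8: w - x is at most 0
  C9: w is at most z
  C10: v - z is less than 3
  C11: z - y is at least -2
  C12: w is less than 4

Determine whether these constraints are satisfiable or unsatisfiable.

Unsatisfiable

Constraints 1, 3, 5, 8, and 11 give x − w ≥ 0, w − z ≥ -1, z − y ≥ -2, y − v ≥ 1, v − x ≥ 3.
Adding all 5 inequalities: the left sides telescope to 0, and the right sides sum to 0 + (-1) + (-2) + 1 + 3 = 1. So 0 ≥ 1, which is false.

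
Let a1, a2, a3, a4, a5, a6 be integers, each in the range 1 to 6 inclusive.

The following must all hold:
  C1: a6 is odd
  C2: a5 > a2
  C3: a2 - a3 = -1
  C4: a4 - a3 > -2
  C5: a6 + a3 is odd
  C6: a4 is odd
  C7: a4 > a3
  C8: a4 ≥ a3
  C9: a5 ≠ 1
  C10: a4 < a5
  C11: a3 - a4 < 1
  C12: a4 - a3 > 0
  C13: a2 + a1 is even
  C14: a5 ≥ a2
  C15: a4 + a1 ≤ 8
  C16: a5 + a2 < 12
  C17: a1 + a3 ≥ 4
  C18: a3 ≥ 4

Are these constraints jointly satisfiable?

Try a1 = 1, a2 = 3, a3 = 4, a4 = 5, a5 = 6, a6 = 3.
Check constraint 3: a2 - a3 = -1; constraint 4: a4 - a3 = 1. The remaining constraints are straightforward to verify.

Satisfiable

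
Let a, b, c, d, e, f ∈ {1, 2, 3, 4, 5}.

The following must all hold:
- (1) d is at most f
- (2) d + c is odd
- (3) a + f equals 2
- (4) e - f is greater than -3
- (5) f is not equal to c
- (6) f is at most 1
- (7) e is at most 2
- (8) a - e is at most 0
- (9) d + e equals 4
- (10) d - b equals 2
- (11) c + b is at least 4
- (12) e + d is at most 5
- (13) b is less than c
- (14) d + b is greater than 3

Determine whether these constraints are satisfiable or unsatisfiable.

Unsatisfiable

From constraints 1 and 6: d ≤ f ≤ 1. From constraint 7: e ≤ 2. Hence d + e ≤ 3. But constraint 9 requires d + e = 4, and 4 > 3. Contradiction.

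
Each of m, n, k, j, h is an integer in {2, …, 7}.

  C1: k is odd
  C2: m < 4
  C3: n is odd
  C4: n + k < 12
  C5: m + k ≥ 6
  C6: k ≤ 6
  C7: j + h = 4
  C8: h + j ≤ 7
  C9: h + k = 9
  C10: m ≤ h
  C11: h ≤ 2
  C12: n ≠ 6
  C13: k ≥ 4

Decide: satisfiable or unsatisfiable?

From constraint 11: h ≤ 2. From constraint 6: k ≤ 6. Hence h + k ≤ 8. But constraint 9 requires h + k = 9, and 9 > 8. Contradiction.

Unsatisfiable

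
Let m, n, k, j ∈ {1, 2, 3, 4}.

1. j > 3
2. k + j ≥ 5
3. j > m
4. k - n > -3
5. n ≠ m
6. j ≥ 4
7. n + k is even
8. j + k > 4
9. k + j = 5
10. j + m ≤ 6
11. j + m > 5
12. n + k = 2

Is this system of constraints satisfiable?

Try m = 2, n = 1, k = 1, j = 4.
Check constraint 2: k + j = 5; constraint 4: k - n = 0. The remaining constraints are straightforward to verify.

Satisfiable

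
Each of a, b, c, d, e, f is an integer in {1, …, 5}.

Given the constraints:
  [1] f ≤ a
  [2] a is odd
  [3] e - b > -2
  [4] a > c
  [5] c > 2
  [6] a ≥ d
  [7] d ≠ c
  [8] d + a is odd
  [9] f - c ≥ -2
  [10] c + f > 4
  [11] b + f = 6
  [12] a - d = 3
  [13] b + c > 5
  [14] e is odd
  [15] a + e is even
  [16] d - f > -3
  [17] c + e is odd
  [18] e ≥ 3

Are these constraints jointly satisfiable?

Take a = 5, b = 4, c = 4, d = 2, e = 5, f = 2. Then constraint 3: e - b = 1; constraint 9: f - c = -2, and every other listed constraint is also met.

Satisfiable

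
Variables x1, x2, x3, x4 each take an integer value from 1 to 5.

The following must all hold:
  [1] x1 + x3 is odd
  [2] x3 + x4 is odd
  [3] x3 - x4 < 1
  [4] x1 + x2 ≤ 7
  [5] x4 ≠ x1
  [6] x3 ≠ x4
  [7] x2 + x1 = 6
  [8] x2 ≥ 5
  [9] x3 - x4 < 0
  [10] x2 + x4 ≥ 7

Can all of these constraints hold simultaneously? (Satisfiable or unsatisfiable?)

Try x1 = 1, x2 = 5, x3 = 2, x4 = 3.
Check constraint 3: x3 - x4 = -1; constraint 4: x1 + x2 = 6; constraint 7: x2 + x1 = 6. The remaining constraints are straightforward to verify.

Satisfiable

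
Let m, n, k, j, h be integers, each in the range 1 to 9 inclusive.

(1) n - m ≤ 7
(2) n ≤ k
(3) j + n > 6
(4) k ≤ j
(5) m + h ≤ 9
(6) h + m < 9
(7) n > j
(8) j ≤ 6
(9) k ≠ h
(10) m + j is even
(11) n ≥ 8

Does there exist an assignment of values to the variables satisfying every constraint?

From constraints 2 and 11: k ≥ n and n ≥ 8, so k ≥ 8. From constraints 4 and 8: k ≤ j and j ≤ 6, so k ≤ 6. But 6 < 8, so no value of k works.

Unsatisfiable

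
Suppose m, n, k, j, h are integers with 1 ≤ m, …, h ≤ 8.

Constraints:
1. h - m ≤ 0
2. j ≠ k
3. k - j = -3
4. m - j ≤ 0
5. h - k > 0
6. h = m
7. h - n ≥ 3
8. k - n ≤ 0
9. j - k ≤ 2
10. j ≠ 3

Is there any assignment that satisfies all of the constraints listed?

Constraints 1, 4, 7, 8, and 9 give n − k ≥ 0, k − j ≥ -2, j − m ≥ 0, m − h ≥ 0, h − n ≥ 3.
Adding all 5 inequalities: the left sides telescope to 0, and the right sides sum to 0 + (-2) + 0 + 0 + 3 = 1. So 0 ≥ 1, which is false.

Unsatisfiable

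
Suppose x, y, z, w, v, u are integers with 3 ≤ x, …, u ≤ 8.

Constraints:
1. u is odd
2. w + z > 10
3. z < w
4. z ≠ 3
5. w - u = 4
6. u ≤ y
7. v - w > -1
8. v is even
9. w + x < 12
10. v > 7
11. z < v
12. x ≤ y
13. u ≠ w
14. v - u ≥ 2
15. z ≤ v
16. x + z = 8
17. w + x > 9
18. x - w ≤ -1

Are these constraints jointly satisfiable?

Satisfiable

Take x = 4, y = 5, z = 4, w = 7, v = 8, u = 3. Then constraint 2: w + z = 11; constraint 5: w - u = 4, and every other listed constraint is also met.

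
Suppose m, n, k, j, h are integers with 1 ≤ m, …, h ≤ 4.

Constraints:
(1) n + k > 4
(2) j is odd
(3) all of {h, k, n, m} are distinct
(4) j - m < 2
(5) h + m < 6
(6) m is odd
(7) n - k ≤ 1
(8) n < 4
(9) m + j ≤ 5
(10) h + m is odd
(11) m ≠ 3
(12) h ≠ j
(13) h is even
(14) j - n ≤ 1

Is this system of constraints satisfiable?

Satisfiable

Setting (m, n, k, j, h) = (1, 2, 3, 1, 4) satisfies everything: constraint 1: n + k = 5; constraint 4: j - m = 0; constraint 5: h + m = 5, and the others follow.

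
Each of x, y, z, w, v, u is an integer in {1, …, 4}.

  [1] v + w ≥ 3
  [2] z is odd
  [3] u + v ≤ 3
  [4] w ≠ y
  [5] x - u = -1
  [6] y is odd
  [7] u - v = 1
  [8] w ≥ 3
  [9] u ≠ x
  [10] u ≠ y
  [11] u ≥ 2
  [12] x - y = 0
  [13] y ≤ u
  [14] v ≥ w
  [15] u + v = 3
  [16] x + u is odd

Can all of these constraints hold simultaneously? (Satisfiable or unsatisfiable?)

Unsatisfiable

From constraint 11: u ≥ 2. From constraints 8 and 14: v ≥ w ≥ 3. Hence u + v ≥ 5. But constraint 3 requires u + v ≤ 3, and 3 < 5. Contradiction.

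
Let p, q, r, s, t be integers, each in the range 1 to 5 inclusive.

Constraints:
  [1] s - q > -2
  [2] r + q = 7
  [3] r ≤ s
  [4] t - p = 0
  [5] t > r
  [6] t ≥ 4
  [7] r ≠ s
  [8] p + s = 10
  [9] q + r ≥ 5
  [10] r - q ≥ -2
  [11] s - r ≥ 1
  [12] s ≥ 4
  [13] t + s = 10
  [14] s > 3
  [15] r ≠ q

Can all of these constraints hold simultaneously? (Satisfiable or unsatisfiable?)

Satisfiable

Setting (p, q, r, s, t) = (5, 4, 3, 5, 5) satisfies everything: constraint 1: s - q = 1; constraint 2: r + q = 7; constraint 4: t - p = 0, and the others follow.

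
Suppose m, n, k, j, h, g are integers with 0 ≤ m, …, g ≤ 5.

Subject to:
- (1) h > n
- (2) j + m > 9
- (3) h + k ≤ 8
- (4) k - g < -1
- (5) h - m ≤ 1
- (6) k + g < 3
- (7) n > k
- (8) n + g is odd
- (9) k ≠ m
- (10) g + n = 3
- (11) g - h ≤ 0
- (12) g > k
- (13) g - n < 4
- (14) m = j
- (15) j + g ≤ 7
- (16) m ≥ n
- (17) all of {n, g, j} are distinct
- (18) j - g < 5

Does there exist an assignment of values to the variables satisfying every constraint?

The assignment m = 5, n = 1, k = 0, j = 5, h = 5, g = 2 works:
  constraint 2 holds since j + m = 10.
  constraint 3 holds since h + k = 5.
  constraint 4 holds since k - g = -2.
The rest check out directly.

Satisfiable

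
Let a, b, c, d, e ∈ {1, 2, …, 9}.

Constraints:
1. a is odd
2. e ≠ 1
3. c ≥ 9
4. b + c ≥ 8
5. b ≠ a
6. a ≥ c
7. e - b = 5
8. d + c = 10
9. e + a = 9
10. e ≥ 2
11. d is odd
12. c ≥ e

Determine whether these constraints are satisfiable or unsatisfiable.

Unsatisfiable

From constraint 10: e ≥ 2. From constraints 3 and 6: a ≥ c ≥ 9. Hence e + a ≥ 11. But constraint 9 requires e + a = 9, and 9 < 11. Contradiction.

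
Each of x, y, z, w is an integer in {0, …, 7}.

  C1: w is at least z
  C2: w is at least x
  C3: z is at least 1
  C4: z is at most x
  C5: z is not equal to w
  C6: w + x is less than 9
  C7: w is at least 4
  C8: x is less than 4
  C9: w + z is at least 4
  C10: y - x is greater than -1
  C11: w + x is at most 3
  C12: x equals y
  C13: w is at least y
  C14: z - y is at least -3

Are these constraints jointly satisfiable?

Unsatisfiable

From constraint 7: w ≥ 4. From constraints 3 and 4: x ≥ z ≥ 1. Hence w + x ≥ 5. But constraint 11 requires w + x ≤ 3, and 3 < 5. Contradiction.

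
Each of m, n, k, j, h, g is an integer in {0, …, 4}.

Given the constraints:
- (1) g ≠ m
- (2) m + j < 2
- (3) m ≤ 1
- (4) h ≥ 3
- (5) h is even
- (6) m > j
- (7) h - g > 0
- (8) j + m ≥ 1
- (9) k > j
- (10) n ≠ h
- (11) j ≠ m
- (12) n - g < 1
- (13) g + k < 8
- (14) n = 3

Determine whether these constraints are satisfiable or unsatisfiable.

Try m = 1, n = 3, k = 3, j = 0, h = 4, g = 3.
Check constraint 2: m + j = 1; constraint 7: h - g = 1; constraint 8: j + m = 1. The remaining constraints are straightforward to verify.

Satisfiable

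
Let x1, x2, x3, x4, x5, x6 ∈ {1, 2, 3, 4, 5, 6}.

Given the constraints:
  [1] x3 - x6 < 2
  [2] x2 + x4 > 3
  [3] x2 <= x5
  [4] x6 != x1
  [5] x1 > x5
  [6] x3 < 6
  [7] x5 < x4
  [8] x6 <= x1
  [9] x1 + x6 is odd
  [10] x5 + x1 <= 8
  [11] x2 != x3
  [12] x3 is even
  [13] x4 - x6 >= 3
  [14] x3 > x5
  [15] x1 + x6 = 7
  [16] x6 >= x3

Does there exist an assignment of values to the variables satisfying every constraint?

Satisfiable

Setting (x1, x2, x3, x4, x5, x6) = (5, 1, 2, 5, 1, 2) satisfies everything: constraint 1: x3 - x6 = 0; constraint 2: x2 + x4 = 6; constraint 10: x5 + x1 = 6, and the others follow.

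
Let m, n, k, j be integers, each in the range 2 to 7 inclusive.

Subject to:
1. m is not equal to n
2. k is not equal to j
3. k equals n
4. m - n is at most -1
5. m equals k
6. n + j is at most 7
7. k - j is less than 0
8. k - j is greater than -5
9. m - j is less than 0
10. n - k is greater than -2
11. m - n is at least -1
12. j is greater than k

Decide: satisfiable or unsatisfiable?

Unsatisfiable

From constraints 3 and 5, m = k = n, so m = n. But constraint 1 says m ≠ n. Contradiction.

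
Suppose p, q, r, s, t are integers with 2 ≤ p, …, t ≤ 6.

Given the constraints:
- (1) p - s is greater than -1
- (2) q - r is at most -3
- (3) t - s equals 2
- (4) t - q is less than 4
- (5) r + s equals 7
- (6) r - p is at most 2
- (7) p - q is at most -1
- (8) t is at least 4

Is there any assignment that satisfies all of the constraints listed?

Unsatisfiable

Constraints 2, 6, and 7 give q − p ≥ 1, p − r ≥ -2, r − q ≥ 3.
Adding all 3 inequalities: the left sides telescope to 0, and the right sides sum to 1 + (-2) + 3 = 2. So 0 ≥ 2, which is false.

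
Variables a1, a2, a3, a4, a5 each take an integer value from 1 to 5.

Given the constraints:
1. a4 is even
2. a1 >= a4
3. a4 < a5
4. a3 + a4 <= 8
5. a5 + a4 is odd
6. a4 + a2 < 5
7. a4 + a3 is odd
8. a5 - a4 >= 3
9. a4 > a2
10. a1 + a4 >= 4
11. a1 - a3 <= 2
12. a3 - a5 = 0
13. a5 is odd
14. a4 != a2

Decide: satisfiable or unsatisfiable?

Satisfiable

Try a1 = 5, a2 = 1, a3 = 5, a4 = 2, a5 = 5.
Check constraint 4: a3 + a4 = 7; constraint 6: a4 + a2 = 3. The remaining constraints are straightforward to verify.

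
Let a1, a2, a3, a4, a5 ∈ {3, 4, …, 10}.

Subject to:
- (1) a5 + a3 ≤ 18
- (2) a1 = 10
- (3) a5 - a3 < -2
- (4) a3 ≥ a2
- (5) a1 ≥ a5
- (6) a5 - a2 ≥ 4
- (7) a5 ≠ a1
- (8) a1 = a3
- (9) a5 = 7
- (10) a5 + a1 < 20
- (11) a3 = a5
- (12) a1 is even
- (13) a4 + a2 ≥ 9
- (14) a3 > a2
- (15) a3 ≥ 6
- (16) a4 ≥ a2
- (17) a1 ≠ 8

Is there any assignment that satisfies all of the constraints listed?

Constraint 2 fixes a1 = 10 and constraint 9 fixes a5 = 7. Constraints 8 and 11 give a1 = a3 = a5, so a1 = a5. But 10 ≠ 7 — contradiction.

Unsatisfiable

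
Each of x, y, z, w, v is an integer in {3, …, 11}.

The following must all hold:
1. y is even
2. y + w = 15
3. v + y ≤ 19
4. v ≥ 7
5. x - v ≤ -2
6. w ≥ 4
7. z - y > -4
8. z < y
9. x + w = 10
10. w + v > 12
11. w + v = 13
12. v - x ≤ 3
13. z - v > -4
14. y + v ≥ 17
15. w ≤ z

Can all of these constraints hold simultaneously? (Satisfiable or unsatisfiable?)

Satisfiable

Setting (x, y, z, w, v) = (5, 10, 7, 5, 8) satisfies everything: constraint 2: y + w = 15; constraint 3: v + y = 18; constraint 5: x - v = -3, and the others follow.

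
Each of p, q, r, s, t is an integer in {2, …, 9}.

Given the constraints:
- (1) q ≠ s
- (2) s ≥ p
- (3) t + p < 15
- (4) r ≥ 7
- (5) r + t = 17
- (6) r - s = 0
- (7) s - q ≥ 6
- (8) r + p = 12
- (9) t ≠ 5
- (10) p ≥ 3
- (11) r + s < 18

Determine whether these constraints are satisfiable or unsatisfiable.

Try p = 4, q = 2, r = 8, s = 8, t = 9.
Check constraint 3: t + p = 13; constraint 5: r + t = 17; constraint 6: r - s = 0. The remaining constraints are straightforward to verify.

Satisfiable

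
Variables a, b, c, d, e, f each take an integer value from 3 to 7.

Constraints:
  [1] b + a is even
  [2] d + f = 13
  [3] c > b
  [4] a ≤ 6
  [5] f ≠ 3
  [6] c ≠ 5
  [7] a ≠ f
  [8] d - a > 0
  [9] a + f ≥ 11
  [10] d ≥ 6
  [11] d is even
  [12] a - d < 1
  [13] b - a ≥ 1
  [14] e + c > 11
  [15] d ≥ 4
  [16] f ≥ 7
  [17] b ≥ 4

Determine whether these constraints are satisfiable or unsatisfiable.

Satisfiable

Setting (a, b, c, d, e, f) = (4, 6, 7, 6, 7, 7) satisfies everything: constraint 2: d + f = 13; constraint 8: d - a = 2, and the others follow.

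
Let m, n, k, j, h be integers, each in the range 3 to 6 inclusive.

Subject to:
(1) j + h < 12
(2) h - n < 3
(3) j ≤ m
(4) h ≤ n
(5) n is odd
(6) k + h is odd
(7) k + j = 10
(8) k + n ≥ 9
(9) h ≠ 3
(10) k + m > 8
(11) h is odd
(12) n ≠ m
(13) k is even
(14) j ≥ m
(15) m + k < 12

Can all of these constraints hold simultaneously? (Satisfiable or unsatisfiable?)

Setting (m, n, k, j, h) = (6, 5, 4, 6, 5) satisfies everything: constraint 1: j + h = 11; constraint 2: h - n = 0, and the others follow.

Satisfiable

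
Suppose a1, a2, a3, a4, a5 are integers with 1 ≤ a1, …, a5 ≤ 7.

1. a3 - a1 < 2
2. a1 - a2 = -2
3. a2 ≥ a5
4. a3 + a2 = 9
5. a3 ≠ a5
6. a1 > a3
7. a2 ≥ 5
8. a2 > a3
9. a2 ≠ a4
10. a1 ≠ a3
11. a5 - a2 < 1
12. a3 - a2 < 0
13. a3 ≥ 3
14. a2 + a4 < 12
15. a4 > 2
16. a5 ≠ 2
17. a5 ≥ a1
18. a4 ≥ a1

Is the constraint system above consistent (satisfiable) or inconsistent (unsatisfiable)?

Satisfiable

Try a1 = 4, a2 = 6, a3 = 3, a4 = 4, a5 = 4.
Check constraint 1: a3 - a1 = -1; constraint 2: a1 - a2 = -2; constraint 4: a3 + a2 = 9. The remaining constraints are straightforward to verify.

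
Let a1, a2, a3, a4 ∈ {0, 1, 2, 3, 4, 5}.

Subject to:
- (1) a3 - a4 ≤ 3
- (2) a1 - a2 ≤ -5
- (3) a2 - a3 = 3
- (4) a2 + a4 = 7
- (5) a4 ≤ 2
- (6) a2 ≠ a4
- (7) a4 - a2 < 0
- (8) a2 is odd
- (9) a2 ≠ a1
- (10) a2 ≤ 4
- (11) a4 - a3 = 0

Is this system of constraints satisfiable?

From constraint 10: a2 ≤ 4. From constraint 5: a4 ≤ 2. Hence a2 + a4 ≤ 6. But constraint 4 requires a2 + a4 = 7, and 7 > 6. Contradiction.

Unsatisfiable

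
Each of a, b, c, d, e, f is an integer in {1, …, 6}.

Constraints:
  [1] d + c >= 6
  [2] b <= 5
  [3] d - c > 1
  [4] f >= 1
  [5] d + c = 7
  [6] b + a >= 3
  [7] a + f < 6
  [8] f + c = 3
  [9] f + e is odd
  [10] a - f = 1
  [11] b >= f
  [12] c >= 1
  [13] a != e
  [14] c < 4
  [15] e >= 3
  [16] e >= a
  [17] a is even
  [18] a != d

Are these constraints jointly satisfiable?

Try a = 2, b = 4, c = 2, d = 5, e = 4, f = 1.
Check constraint 1: d + c = 7; constraint 3: d - c = 3; constraint 5: d + c = 7. The remaining constraints are straightforward to verify.

Satisfiable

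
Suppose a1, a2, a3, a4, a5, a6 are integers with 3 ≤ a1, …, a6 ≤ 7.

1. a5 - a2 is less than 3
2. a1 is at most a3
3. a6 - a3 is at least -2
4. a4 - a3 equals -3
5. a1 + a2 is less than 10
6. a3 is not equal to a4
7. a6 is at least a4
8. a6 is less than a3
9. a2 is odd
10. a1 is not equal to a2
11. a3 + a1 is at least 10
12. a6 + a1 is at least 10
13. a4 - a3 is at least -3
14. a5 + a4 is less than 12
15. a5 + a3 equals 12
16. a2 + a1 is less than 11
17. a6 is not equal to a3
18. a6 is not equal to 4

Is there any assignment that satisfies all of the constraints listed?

Satisfiable

The assignment a1 = 6, a2 = 3, a3 = 7, a4 = 4, a5 = 5, a6 = 5 works:
  constraint 1 holds since a5 - a2 = 2.
  constraint 3 holds since a6 - a3 = -2.
  constraint 4 holds since a4 - a3 = -3.
The rest check out directly.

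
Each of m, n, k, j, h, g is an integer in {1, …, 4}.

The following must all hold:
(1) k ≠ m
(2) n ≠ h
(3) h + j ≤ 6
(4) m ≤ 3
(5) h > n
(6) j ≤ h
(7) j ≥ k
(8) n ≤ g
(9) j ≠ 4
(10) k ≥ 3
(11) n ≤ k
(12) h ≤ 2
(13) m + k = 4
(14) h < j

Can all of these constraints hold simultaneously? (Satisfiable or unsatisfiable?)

From constraints 7 and 10: j ≥ k and k ≥ 3, so j ≥ 3. From constraints 6 and 12: j ≤ h and h ≤ 2, so j ≤ 2. But 2 < 3, so no value of j works.

Unsatisfiable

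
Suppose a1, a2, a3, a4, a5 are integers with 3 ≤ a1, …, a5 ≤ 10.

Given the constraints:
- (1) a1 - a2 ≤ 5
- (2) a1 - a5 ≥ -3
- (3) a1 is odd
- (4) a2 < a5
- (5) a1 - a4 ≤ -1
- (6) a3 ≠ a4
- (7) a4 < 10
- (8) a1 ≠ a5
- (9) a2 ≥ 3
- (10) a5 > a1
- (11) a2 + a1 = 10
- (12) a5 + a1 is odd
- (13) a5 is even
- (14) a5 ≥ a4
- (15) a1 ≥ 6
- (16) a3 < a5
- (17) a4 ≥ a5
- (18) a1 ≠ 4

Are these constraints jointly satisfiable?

Satisfiable

Try a1 = 7, a2 = 3, a3 = 5, a4 = 8, a5 = 8.
Check constraint 1: a1 - a2 = 4; constraint 2: a1 - a5 = -1; constraint 5: a1 - a4 = -1. The remaining constraints are straightforward to verify.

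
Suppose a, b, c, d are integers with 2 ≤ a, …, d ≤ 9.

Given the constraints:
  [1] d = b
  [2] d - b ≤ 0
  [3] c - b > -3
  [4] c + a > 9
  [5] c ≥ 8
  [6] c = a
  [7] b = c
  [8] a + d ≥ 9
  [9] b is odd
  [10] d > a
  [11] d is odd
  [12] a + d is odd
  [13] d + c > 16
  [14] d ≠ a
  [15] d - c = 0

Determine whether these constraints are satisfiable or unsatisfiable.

From constraints 1, 6, and 7, d = b = c = a, so d = a. But constraint 14 says d ≠ a. Contradiction.

Unsatisfiable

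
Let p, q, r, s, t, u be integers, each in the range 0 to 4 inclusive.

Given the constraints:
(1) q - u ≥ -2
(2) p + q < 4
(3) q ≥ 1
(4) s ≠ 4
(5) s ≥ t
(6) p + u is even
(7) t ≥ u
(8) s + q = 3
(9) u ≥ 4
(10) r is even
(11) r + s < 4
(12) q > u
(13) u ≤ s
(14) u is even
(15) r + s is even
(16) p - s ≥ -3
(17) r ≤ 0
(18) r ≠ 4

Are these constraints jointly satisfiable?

Unsatisfiable

From constraints 9 and 13: s ≥ u ≥ 4. From constraint 3: q ≥ 1. Hence s + q ≥ 5. But constraint 8 requires s + q = 3, and 3 < 5. Contradiction.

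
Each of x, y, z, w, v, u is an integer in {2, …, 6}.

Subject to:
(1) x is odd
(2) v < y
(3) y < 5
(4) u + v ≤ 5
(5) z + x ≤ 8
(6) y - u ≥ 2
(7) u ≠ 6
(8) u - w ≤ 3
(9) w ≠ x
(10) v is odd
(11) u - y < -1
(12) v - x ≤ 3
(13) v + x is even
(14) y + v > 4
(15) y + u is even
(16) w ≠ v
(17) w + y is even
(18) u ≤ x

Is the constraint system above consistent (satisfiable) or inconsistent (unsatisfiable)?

Take x = 3, y = 4, z = 3, w = 2, v = 3, u = 2. Then constraint 4: u + v = 5; constraint 5: z + x = 6; constraint 6: y - u = 2, and every other listed constraint is also met.

Satisfiable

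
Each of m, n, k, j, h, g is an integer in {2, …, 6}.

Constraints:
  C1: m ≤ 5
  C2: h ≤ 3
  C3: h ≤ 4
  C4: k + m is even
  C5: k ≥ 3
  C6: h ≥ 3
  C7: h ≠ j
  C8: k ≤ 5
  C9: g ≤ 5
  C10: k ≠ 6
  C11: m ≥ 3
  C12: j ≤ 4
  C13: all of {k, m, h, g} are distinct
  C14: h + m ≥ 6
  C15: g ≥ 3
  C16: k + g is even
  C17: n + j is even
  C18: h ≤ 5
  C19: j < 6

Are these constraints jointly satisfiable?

Unsatisfiable

Constraints 1, 5, 6, 8, 9, 11, 15, and 18 confine each of k, m, h, g to the 3 values {3, …, 5}.
Constraint 13 requires all 4 of them to be distinct, but only 3 values are available — impossible by the pigeonhole principle.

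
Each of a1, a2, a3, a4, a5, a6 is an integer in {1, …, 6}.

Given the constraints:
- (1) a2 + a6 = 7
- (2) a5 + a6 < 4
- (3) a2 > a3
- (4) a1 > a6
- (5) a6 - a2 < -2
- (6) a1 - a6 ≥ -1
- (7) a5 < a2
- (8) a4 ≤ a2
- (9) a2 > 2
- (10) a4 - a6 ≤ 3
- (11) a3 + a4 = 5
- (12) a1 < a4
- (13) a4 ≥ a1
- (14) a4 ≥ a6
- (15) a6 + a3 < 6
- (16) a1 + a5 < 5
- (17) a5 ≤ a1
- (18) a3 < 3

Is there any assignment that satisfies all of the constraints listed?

Satisfiable

Take a1 = 2, a2 = 6, a3 = 2, a4 = 3, a5 = 1, a6 = 1. Then constraint 1: a2 + a6 = 7; constraint 2: a5 + a6 = 2; constraint 5: a6 - a2 = -5, and every other listed constraint is also met.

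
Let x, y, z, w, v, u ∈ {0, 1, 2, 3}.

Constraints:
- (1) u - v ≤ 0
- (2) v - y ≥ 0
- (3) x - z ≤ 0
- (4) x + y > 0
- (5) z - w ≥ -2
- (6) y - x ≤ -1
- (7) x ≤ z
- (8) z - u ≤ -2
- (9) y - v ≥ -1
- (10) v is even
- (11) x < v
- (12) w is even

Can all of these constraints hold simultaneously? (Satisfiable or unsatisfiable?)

Unsatisfiable

Constraints 1, 3, 6, 8, and 9 give v − u ≥ 0, u − z ≥ 2, z − x ≥ 0, x − y ≥ 1, y − v ≥ -1.
Adding all 5 inequalities: the left sides telescope to 0, and the right sides sum to 0 + 2 + 0 + 1 + (-1) = 2. So 0 ≥ 2, which is false.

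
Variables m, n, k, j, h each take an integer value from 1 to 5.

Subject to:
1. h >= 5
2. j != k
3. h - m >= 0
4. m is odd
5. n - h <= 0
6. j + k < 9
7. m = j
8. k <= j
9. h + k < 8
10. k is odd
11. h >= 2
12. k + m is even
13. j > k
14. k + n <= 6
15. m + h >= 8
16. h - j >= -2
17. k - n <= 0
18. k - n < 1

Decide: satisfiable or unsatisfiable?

One satisfying assignment is m = 5, n = 2, k = 1, j = 5, h = 5.
For the less obvious constraints — constraint 3: h - m = 0; constraint 5: n - h = -3; constraint 6: j + k = 6 — and the others hold by inspection.

Satisfiable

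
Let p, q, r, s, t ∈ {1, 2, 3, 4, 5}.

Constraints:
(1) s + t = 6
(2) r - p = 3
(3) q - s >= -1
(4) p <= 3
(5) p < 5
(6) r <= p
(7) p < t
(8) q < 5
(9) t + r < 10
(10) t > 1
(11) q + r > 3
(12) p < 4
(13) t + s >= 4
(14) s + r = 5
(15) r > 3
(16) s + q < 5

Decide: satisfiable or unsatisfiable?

Unsatisfiable

From constraint 15: r ≥ 4. From constraints 4 and 6: r ≤ p and p ≤ 3, so r ≤ 3. But 3 < 4, so no value of r works.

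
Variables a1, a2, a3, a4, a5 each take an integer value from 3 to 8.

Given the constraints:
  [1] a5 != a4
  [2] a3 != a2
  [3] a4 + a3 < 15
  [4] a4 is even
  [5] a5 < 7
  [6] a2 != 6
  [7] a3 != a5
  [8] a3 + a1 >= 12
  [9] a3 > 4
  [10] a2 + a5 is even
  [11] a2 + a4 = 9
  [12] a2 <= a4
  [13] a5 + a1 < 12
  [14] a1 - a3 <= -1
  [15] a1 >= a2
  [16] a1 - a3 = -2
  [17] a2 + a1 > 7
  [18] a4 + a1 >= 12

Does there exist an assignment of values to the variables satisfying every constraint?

Setting (a1, a2, a3, a4, a5) = (6, 3, 8, 6, 3) satisfies everything: constraint 3: a4 + a3 = 14; constraint 8: a3 + a1 = 14; constraint 11: a2 + a4 = 9, and the others follow.

Satisfiable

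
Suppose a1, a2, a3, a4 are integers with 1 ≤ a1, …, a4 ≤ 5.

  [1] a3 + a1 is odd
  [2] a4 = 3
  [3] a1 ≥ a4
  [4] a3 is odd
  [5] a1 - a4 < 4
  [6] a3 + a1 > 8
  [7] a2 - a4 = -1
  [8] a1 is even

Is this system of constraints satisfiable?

Take a1 = 4, a2 = 2, a3 = 5, a4 = 3. Then constraint 5: a1 - a4 = 1; constraint 6: a3 + a1 = 9; constraint 7: a2 - a4 = -1, and every other listed constraint is also met.

Satisfiable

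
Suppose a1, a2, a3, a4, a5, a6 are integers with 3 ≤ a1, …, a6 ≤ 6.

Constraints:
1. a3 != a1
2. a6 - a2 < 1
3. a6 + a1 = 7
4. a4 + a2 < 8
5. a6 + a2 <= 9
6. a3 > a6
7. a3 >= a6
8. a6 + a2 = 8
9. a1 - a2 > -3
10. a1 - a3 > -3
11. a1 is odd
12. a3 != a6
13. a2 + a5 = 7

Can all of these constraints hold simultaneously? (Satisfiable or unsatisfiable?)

Take a1 = 3, a2 = 4, a3 = 5, a4 = 3, a5 = 3, a6 = 4. Then constraint 2: a6 - a2 = 0; constraint 3: a6 + a1 = 7, and every other listed constraint is also met.

Satisfiable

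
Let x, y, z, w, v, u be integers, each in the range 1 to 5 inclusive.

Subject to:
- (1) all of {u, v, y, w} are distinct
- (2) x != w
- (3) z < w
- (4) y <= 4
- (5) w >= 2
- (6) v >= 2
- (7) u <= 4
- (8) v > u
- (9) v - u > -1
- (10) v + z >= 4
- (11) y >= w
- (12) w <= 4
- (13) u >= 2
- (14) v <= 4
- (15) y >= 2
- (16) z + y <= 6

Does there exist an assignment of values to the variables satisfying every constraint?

Constraints 4, 5, 6, 7, 12, 13, 14, and 15 confine each of u, v, y, w to the 3 values {2, …, 4}.
Constraint 1 requires all 4 of them to be distinct, but only 3 values are available — impossible by the pigeonhole principle.

Unsatisfiable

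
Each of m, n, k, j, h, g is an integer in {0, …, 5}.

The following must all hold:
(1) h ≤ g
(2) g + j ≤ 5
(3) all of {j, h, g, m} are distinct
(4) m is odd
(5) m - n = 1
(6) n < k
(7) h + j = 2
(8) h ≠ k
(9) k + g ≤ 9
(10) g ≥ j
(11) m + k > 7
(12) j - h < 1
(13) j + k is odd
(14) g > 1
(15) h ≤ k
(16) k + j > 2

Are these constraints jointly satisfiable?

Satisfiable

The assignment m = 5, n = 4, k = 5, j = 0, h = 2, g = 3 works:
  constraint 2 holds since g + j = 3.
  constraint 5 holds since m - n = 1.
The rest check out directly.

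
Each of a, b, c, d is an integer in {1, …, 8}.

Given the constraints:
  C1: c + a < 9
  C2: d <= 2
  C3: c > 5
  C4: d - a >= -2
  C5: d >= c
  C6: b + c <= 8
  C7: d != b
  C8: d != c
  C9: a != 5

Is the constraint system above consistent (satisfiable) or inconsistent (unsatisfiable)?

From constraint 3: c ≥ 6. From constraints 2 and 5: c ≤ d and d ≤ 2, so c ≤ 2. But 2 < 6, so no value of c works.

Unsatisfiable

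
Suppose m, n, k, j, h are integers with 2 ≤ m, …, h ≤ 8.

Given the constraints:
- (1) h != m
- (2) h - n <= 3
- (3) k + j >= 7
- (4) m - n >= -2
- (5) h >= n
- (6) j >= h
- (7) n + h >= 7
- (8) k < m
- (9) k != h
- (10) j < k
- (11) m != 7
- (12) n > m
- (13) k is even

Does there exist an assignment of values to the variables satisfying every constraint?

Unsatisfiable

Constraints 5, 6, 8, 10, and 12 give m < n, n ≤ h, h ≤ j, j < k, k < m. Chaining: m < n ≤ h ≤ j < k < m, which forces m < m — impossible.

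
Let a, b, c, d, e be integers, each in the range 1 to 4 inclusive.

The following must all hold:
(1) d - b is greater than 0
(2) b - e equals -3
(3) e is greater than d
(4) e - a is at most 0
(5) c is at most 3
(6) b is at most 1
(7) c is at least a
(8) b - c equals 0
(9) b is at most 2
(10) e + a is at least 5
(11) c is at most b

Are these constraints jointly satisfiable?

Unsatisfiable

Constraints 1, 3, 4, 7, and 11 give b < d, d < e, e ≤ a, a ≤ c, c ≤ b. Chaining: b < d < e ≤ a ≤ c ≤ b, which forces b < b — impossible.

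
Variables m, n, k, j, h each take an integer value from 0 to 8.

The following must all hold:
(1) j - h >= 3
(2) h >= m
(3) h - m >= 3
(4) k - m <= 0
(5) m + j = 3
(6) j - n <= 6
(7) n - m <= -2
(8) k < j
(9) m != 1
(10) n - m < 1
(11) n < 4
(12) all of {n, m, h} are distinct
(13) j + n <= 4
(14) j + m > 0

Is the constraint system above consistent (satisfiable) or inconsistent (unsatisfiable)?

Unsatisfiable

Constraints 1, 3, 6, and 7 give m − n ≥ 2, n − j ≥ -6, j − h ≥ 3, h − m ≥ 3.
Adding all 4 inequalities: the left sides telescope to 0, and the right sides sum to 2 + (-6) + 3 + 3 = 2. So 0 ≥ 2, which is false.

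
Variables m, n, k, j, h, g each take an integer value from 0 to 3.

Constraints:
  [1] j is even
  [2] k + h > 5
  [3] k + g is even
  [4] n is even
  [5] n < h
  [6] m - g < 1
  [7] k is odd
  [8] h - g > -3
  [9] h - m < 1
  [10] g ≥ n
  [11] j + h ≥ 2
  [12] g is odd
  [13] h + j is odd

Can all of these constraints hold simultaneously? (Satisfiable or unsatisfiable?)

Take m = 3, n = 0, k = 3, j = 2, h = 3, g = 3. Then constraint 2: k + h = 6; constraint 6: m - g = 0; constraint 8: h - g = 0, and every other listed constraint is also met.

Satisfiable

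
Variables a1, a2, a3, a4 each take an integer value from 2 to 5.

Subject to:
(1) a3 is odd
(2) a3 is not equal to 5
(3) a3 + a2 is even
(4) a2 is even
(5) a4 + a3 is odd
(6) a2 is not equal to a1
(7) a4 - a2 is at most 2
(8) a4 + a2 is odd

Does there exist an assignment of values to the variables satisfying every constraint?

Constraint 1 makes a3 odd and constraint 4 makes a2 even, so a3 + a2 must be odd. Constraint 3 says a3 + a2 is even — contradiction.

Unsatisfiable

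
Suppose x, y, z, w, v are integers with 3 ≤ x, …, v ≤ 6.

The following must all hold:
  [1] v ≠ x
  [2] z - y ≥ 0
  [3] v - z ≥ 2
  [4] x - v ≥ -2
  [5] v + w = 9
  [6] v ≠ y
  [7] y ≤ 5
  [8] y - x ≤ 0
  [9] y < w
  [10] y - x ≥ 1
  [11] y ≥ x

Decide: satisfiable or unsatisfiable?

Constraints 2, 3, 4, and 10 give y − x ≥ 1, x − v ≥ -2, v − z ≥ 2, z − y ≥ 0.
Adding all 4 inequalities: the left sides telescope to 0, and the right sides sum to 1 + (-2) + 2 + 0 = 1. So 0 ≥ 1, which is false.

Unsatisfiable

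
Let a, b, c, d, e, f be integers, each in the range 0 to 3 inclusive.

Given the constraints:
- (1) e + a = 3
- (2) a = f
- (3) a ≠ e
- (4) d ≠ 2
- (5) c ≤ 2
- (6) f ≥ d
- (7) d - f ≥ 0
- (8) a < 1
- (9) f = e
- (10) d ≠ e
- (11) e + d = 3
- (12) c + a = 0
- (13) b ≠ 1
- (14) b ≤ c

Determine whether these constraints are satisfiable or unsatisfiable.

From constraints 2 and 9, a = f = e, so a = e. But constraint 3 says a ≠ e. Contradiction.

Unsatisfiable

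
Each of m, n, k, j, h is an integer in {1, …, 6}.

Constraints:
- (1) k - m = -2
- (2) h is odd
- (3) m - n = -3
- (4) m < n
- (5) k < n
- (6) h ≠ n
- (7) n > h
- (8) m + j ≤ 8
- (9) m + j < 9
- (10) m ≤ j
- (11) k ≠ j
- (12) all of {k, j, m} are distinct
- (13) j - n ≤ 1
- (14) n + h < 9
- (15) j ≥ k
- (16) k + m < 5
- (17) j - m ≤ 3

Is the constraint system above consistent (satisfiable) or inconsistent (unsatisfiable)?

Satisfiable

One satisfying assignment is m = 3, n = 6, k = 1, j = 4, h = 1.
For the less obvious constraints — constraint 1: k - m = -2; constraint 3: m - n = -3 — and the others hold by inspection.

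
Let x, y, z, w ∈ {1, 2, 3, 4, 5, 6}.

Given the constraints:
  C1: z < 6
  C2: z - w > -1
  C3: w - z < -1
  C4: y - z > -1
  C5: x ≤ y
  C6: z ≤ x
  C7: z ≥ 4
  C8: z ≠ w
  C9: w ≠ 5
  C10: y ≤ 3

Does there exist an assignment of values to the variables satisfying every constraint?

Unsatisfiable

From constraints 6 and 7: x ≥ z and z ≥ 4, so x ≥ 4. From constraints 5 and 10: x ≤ y and y ≤ 3, so x ≤ 3. But 3 < 4, so no value of x works.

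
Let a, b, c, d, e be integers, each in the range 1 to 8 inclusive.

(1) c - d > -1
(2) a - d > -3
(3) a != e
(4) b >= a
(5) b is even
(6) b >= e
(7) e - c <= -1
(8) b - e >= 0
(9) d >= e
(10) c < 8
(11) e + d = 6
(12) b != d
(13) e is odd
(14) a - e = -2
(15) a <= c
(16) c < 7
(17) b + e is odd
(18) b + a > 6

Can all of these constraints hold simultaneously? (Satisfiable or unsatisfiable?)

Satisfiable

Take a = 1, b = 6, c = 4, d = 3, e = 3. Then constraint 1: c - d = 1; constraint 2: a - d = -2; constraint 7: e - c = -1, and every other listed constraint is also met.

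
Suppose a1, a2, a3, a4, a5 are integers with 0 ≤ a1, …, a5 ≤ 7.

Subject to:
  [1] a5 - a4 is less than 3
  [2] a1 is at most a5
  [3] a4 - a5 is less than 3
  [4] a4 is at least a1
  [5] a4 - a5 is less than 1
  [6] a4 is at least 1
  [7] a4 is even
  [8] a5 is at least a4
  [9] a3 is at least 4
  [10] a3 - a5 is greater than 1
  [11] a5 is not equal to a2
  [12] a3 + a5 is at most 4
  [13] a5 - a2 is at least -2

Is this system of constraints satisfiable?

From constraint 9: a3 ≥ 4. From constraints 6 and 8: a5 ≥ a4 ≥ 1. Hence a3 + a5 ≥ 5. But constraint 12 requires a3 + a5 ≤ 4, and 4 < 5. Contradiction.

Unsatisfiable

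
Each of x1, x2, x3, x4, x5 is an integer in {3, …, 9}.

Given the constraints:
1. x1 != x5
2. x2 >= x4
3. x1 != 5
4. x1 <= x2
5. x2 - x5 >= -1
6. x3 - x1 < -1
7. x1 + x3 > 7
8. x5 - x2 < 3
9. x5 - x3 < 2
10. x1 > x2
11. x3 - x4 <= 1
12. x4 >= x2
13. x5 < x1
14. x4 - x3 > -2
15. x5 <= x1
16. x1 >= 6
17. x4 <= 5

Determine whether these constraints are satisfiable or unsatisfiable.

From constraints 4 and 16: x2 ≥ x1 and x1 ≥ 6, so x2 ≥ 6. From constraints 12 and 17: x2 ≤ x4 and x4 ≤ 5, so x2 ≤ 5. But 5 < 6, so no value of x2 works.

Unsatisfiable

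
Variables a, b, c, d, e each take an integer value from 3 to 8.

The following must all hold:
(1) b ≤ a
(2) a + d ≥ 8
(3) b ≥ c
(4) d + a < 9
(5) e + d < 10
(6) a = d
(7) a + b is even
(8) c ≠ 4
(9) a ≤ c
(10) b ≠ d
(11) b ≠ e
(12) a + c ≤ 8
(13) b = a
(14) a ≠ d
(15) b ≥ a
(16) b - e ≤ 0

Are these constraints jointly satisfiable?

Unsatisfiable

From constraints 6 and 13, b = a = d, so b = d. But constraint 10 says b ≠ d. Contradiction.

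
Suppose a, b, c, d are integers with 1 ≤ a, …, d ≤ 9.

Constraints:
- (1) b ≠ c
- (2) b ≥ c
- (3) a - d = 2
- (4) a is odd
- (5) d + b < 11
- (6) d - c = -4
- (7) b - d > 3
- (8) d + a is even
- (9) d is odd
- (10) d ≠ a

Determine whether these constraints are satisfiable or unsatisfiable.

Satisfiable

One satisfying assignment is a = 3, b = 7, c = 5, d = 1.
For the less obvious constraints — constraint 3: a - d = 2; constraint 5: d + b = 8 — and the others hold by inspection.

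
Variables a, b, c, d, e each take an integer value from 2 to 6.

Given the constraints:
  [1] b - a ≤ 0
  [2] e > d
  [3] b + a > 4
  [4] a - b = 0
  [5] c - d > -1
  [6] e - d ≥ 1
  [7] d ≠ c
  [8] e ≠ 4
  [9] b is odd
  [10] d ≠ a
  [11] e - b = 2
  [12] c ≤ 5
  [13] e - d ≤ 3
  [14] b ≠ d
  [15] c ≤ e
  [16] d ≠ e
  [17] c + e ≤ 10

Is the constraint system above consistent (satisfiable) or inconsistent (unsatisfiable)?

Satisfiable

The assignment a = 3, b = 3, c = 3, d = 2, e = 5 works:
  constraint 1 holds since b - a = 0.
  constraint 3 holds since b + a = 6.
  constraint 4 holds since a - b = 0.
The rest check out directly.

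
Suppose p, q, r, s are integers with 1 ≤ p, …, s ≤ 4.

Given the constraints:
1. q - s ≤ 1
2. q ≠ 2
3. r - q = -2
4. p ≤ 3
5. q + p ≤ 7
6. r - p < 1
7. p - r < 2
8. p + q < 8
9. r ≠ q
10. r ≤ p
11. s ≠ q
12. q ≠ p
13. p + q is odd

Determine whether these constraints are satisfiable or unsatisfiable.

One satisfying assignment is p = 3, q = 4, r = 2, s = 3.
For the less obvious constraints — constraint 1: q - s = 1; constraint 3: r - q = -2; constraint 5: q + p = 7 — and the others hold by inspection.

Satisfiable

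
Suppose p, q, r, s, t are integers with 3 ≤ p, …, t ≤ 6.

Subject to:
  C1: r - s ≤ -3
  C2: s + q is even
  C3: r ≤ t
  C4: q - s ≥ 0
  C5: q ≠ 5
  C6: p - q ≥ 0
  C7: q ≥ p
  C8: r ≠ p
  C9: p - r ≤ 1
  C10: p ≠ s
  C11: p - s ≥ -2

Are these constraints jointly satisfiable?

Constraints 1, 4, 6, and 9 give r − p ≥ -1, p − q ≥ 0, q − s ≥ 0, s − r ≥ 3.
Adding all 4 inequalities: the left sides telescope to 0, and the right sides sum to (-1) + 0 + 0 + 3 = 2. So 0 ≥ 2, which is false.

Unsatisfiable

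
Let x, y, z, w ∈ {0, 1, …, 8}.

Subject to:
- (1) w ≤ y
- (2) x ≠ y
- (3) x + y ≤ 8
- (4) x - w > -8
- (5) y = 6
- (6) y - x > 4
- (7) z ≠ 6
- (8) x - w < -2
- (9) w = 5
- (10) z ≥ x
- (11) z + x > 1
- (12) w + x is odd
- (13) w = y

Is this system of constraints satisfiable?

Constraint 9 fixes w = 5 and constraint 5 fixes y = 6, but constraint 13 requires w = y. Since 5 ≠ 6, contradiction.

Unsatisfiable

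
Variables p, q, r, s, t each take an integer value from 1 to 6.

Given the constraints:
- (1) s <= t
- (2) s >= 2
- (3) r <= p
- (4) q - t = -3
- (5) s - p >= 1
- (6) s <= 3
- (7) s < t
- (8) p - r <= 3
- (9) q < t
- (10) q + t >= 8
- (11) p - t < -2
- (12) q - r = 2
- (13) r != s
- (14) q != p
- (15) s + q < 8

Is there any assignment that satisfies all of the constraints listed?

Satisfiable

One satisfying assignment is p = 1, q = 3, r = 1, s = 3, t = 6.
For the less obvious constraints — constraint 4: q - t = -3; constraint 5: s - p = 2 — and the others hold by inspection.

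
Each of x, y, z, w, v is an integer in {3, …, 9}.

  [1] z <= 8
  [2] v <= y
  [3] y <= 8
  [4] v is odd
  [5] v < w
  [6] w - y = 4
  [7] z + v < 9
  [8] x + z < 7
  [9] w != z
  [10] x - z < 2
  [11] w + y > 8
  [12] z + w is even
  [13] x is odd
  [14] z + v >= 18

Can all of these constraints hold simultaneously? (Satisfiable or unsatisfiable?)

From constraint 1: z ≤ 8. From constraints 2 and 3: v ≤ y ≤ 8. Hence z + v ≤ 16. But constraint 14 requires z + v ≥ 18, and 18 > 16. Contradiction.

Unsatisfiable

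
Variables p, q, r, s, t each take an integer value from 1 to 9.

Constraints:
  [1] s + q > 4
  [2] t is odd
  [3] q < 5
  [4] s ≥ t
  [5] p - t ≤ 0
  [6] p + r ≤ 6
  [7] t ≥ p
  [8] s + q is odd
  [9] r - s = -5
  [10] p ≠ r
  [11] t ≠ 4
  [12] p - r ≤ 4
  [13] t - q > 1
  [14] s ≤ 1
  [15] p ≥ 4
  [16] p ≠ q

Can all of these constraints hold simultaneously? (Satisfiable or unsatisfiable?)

From constraints 7 and 15: t ≥ p and p ≥ 4, so t ≥ 4. From constraints 4 and 14: t ≤ s and s ≤ 1, so t ≤ 1. But 1 < 4, so no value of t works.

Unsatisfiable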